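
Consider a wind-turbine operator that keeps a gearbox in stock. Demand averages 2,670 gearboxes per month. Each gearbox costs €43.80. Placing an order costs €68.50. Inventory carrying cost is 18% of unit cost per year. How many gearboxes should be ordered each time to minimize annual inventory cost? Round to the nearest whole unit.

Annual demand D = 2,670 × 12 = 32,040.
Holding cost H = 0.18 × €43.80 = €7.8840 per unit per year.
EOQ = √(2DS / H) = √(2 × 32,040 × 68.5 / 7.884).
= √(4,389,480 / 7.884) = √556,757.9909 ≈ 746.162.

Q* ≈ 746 gearboxes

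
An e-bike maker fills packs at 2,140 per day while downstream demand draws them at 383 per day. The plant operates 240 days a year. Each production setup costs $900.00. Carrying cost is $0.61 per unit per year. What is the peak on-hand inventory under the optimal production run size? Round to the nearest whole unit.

Annual demand D = 383 × 240 = 91,920.
Production build-up factor (1 − d/p) = 1 − 383/2,140 = 0.8210.
Q* = √(2DS / (H(1 − d/p))) = √(2 × 91,920 × 900 / (0.61 × 0.8210)).
= √(165,456,000 / 0.5008) ≈ 18175.960.
Maximum inventory = Q*(1 − d/p) = 18175.960 × 0.8210 ≈ 14922.972.

I_max ≈ 14,923 packs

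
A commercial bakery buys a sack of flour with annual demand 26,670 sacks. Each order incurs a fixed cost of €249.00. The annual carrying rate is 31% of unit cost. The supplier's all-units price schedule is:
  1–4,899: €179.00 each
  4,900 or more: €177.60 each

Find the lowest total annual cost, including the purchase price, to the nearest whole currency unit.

Holding cost per unit per year at price C is H = 0.31·C.
For each price level, check whether its EOQ is feasible; otherwise the best quantity at that price is the breakpoint.
EOQ at €179.00 = 489.2 (feasible in tier 1): TC = 26,670×€179.00 + (26,670/489.2)×249 + (489.2/2)×0.31×€179.00 = €4,801,077.73.
EOQ at €177.60 = 491.2 < 4900, so use break Q=4900: TC = 26,670×€177.60 + (26,670/4900.0)×249 + (4900.0/2)×0.31×€177.60 = €4,872,834.47.
Lowest total cost among the candidates is at Q = 489.2.

TC* ≈ €4,801,078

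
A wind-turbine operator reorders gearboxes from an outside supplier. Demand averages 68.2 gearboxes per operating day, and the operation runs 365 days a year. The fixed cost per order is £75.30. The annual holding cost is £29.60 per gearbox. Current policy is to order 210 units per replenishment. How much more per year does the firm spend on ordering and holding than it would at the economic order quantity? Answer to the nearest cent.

Extra cost ≈ £1,499.83 per year

Annual demand D = 68.2 × 365 = 24,893.
EOQ = √(2DS/H) = √(2 × 24,893 × 75.3 / 29.6) ≈ 355.88.
Cost at Q* = (D/Q*)S + (Q*/2)H = √(2DSH) ≈ £10,534.09.
Cost at Q = 210: (24,893/210)×75.3 + (210/2)×29.6 = £8,925.92 + £3,108.00 = £12,033.92.
Excess = £12,033.92 − £10,534.09 = £1,499.83.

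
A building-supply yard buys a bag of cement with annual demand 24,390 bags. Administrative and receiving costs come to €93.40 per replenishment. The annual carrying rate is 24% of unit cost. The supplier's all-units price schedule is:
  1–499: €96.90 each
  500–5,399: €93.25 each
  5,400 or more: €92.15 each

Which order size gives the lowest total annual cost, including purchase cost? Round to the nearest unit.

Holding cost per unit per year at price C is H = 0.24·C.
Candidates are each tier's EOQ (if it falls in that tier) and each price-break quantity.
EOQ at €96.90 = 442.6 (feasible in tier 1): TC = 24,390×€96.90 + (24,390/442.6)×93.4 + (442.6/2)×0.24×€96.90 = €2,373,684.47.
EOQ at €93.25 = 451.2 < 500, so use break Q=500: TC = 24,390×€93.25 + (24,390/500.0)×93.4 + (500.0/2)×0.24×€93.25 = €2,284,518.55.
EOQ at €92.15 = 453.9 < 5400, so use break Q=5400: TC = 24,390×€92.15 + (24,390/5400.0)×93.4 + (5400.0/2)×0.24×€92.15 = €2,307,673.56.
Lowest total cost is €2,284,518.55 at Q = 500.0.

Q* ≈ 500 bags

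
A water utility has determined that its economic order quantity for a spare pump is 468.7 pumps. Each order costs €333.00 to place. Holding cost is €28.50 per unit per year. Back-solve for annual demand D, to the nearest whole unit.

D ≈ 9,401 pumps per year

Invert the EOQ relation Q*² = 2DS/H.
From Q* = √(2DS/H): D = Q*²H / (2S) = 468.7² × 28.5 / (2 × 333) = 9400.707.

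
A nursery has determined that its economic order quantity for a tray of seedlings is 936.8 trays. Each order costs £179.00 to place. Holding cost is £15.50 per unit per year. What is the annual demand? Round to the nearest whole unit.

D ≈ 37,996 trays per year

Invert the EOQ relation Q*² = 2DS/H.
From Q* = √(2DS/H): D = Q*²H / (2S) = 936.8² × 15.5 / (2 × 179) = 37996.399.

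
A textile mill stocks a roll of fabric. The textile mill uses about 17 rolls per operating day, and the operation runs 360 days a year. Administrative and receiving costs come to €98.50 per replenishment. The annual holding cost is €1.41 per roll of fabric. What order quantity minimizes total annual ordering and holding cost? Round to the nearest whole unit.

Q* ≈ 925 rolls

Annual demand D = 17 × 360 = 6,120.
EOQ = √(2DS / H) = √(2 × 6,120 × 98.5 / 1.41).
= √(1,205,640 / 1.41) = √855,063.8298 ≈ 924.697.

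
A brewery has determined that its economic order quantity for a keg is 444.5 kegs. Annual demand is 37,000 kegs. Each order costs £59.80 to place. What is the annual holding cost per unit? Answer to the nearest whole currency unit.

Invert the EOQ relation Q*² = 2DS/H.
From Q* = √(2DS/H): H = 2DS / Q*² = 2 × 37,000 × 59.8 / 444.5² = 22.3970.

H ≈ £22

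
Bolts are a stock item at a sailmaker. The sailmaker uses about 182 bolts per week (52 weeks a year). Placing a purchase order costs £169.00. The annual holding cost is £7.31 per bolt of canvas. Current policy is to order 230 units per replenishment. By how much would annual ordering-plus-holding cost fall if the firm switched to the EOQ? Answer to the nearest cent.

Annual demand D = 182 × 52 = 9,464.
EOQ = √(2DS/H) = √(2 × 9,464 × 169 / 7.31) ≈ 661.51.
Cost at Q* = (D/Q*)S + (Q*/2)H = √(2DSH) ≈ £4,835.64.
Cost at Q = 230: (9,464/230)×169 + (230/2)×7.31 = £6,953.98 + £840.65 = £7,794.63.
Excess = £7,794.63 − £4,835.64 = £2,958.99.

Extra cost ≈ £2,958.99 per year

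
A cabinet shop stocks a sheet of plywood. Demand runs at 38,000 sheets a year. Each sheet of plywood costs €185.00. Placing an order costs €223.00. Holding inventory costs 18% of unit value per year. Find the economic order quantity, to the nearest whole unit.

Q* ≈ 713 sheets

Holding cost H = 0.18 × €185.00 = €33.3000 per unit per year.
EOQ = √(2DS / H) = √(2 × 38,000 × 223 / 33.3).
= √(16,948,000 / 33.3) = √508,948.9489 ≈ 713.407.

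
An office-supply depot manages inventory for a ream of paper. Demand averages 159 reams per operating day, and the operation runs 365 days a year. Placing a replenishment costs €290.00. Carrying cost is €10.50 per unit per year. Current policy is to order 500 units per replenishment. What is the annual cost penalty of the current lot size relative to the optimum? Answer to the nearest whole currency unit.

Extra cost ≈ €17,485 per year

Annual demand D = 159 × 365 = 58,035.
EOQ = √(2DS/H) = √(2 × 58,035 × 290 / 10.5) ≈ 1790.46.
Cost at Q* = (D/Q*)S + (Q*/2)H = √(2DSH) ≈ €18,799.82.
Cost at Q = 500: (58,035/500)×290 + (500/2)×10.5 = €33,660.30 + €2,625.00 = €36,285.30.
Excess = €36,285.30 − €18,799.82 = €17,485.48.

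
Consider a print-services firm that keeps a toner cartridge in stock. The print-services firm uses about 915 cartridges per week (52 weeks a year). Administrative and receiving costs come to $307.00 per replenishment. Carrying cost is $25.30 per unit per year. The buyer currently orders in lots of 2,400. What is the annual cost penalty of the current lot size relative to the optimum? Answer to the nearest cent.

Annual demand D = 915 × 52 = 47,580.
EOQ = √(2DS/H) = √(2 × 47,580 × 307 / 25.3) ≈ 1074.57.
Cost at Q* = (D/Q*)S + (Q*/2)H = √(2DSH) ≈ $27,186.71.
Cost at Q = 2,400: (47,580/2,400)×307 + (2,400/2)×25.3 = $6,086.27 + $30,360.00 = $36,446.28.
Excess = $36,446.28 − $27,186.71 = $9,259.56.

Extra cost ≈ $9,259.56 per year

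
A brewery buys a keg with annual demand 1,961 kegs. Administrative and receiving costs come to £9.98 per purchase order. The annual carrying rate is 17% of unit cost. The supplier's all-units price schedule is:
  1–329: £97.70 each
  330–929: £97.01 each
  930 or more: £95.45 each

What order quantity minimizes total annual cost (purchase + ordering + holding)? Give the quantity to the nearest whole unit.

Q* ≈ 49 kegs

Holding cost per unit per year at price C is H = 0.17·C.
Candidates are each tier's EOQ (if it falls in that tier) and each price-break quantity.
EOQ at £97.70 = 48.5 (feasible in tier 1): TC = 1,961×£97.70 + (1,961/48.5)×9.98 + (48.5/2)×0.17×£97.70 = £192,395.99.
EOQ at £97.01 = 48.7 < 330, so use break Q=330: TC = 1,961×£97.01 + (1,961/330.0)×9.98 + (330.0/2)×0.17×£97.01 = £193,017.05.
EOQ at £95.45 = 49.1 < 930, so use break Q=930: TC = 1,961×£95.45 + (1,961/930.0)×9.98 + (930.0/2)×0.17×£95.45 = £194,743.82.
Lowest total cost is £192,395.99 at Q = 48.5.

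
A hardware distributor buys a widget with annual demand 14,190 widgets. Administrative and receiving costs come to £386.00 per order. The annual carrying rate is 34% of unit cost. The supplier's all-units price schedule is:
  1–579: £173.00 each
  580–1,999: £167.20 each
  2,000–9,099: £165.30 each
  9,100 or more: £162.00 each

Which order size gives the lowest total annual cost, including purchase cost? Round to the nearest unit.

Holding cost per unit per year at price C is H = 0.34·C.
Candidates are each tier's EOQ (if it falls in that tier) and each price-break quantity.
EOQ at £173.00 = 431.6 (feasible in tier 1): TC = 14,190×£173.00 + (14,190/431.6)×386 + (431.6/2)×0.34×£173.00 = £2,480,254.13.
EOQ at £167.20 = 439.0 < 580, so use break Q=580: TC = 14,190×£167.20 + (14,190/580.0)×386 + (580.0/2)×0.34×£167.20 = £2,398,497.61.
EOQ at £165.30 = 441.5 < 2000, so use break Q=2000: TC = 14,190×£165.30 + (14,190/2000.0)×386 + (2000.0/2)×0.34×£165.30 = £2,404,547.67.
EOQ at £162.00 = 446.0 < 9100, so use break Q=9100: TC = 14,190×£162.00 + (14,190/9100.0)×386 + (9100.0/2)×0.34×£162.00 = £2,549,995.91.
Lowest total cost is £2,398,497.61 at Q = 580.0.

Q* ≈ 580 widgets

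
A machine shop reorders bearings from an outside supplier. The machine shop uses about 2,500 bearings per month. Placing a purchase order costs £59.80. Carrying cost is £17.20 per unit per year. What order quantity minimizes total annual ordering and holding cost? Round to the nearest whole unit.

Q* ≈ 457 bearings

Annual demand D = 2,500 × 12 = 30,000.
EOQ = √(2DS / H) = √(2 × 30,000 × 59.8 / 17.2).
= √(3,588,000 / 17.2) = √208,604.6512 ≈ 456.733.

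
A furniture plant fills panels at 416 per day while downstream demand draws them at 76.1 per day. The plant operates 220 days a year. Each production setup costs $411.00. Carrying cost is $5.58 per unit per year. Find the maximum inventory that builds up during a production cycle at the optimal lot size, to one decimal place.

I_max ≈ 1,419.6 panels

Annual demand D = 76.1 × 220 = 16,742.
Production build-up factor (1 − d/p) = 1 − 76.1/416 = 0.8171.
Q* = √(2DS / (H(1 − d/p))) = √(2 × 16,742 × 411 / (5.58 × 0.8171)).
= √(13,761,924 / 4.5592) ≈ 1737.375.
Maximum inventory = Q*(1 − d/p) = 1737.375 × 0.8171 ≈ 1419.552.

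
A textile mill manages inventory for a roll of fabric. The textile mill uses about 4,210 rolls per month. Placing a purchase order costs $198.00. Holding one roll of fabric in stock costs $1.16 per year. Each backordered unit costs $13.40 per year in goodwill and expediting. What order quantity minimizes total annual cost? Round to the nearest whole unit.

Q* ≈ 4,329 rolls

Annual demand D = 4,210 × 12 = 50,520.
With planned backorders, Q* = √(2DS/H) · √((H+B)/B).
√(2DS/H) = √(2 × 50,520 × 198 / 1.16) = 4152.888.
√((H+B)/B) = √((1.16+13.4)/13.4) = 1.0424.
Q* ≈ 4328.910.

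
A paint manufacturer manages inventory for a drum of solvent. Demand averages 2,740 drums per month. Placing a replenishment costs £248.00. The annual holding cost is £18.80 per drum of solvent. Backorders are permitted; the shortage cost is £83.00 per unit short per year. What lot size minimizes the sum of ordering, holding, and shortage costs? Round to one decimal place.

Q* ≈ 1,031.5 drums

Annual demand D = 2,740 × 12 = 32,880.
With planned backorders, Q* = √(2DS/H) · √((H+B)/B).
√(2DS/H) = √(2 × 32,880 × 248 / 18.8) = 931.382.
√((H+B)/B) = √((18.8+83)/83) = 1.1075.
Q* ≈ 1031.484.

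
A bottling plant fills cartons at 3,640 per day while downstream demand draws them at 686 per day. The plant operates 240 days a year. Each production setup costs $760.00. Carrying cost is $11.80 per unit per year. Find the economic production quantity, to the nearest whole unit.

Q* ≈ 5,112 cartons

Annual demand D = 686 × 240 = 164,640.
Production build-up factor (1 − d/p) = 1 − 686/3,640 = 0.8115.
Q* = √(2DS / (H(1 − d/p))) = √(2 × 164,640 × 760 / (11.8 × 0.8115)).
= √(250,252,800 / 9.5762) ≈ 5112.036.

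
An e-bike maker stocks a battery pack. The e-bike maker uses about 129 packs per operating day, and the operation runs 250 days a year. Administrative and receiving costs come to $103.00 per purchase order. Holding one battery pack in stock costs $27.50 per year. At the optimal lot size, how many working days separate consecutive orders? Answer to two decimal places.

T ≈ 3.81 days

Annual demand D = 129 × 250 = 32,250.
Q* = √(2DS/H) = √(2 × 32,250 × 103 / 27.5) ≈ 491.51.
Cycle time = Q*/D × 250 = 491.51 / 32,250 × 250 ≈ 3.810 days.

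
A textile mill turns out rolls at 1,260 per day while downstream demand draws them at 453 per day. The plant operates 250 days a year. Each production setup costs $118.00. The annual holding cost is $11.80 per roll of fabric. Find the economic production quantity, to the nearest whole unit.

Annual demand D = 453 × 250 = 113,250.
Production build-up factor (1 − d/p) = 1 − 453/1,260 = 0.6405.
Q* = √(2DS / (H(1 − d/p))) = √(2 × 113,250 × 118 / (11.8 × 0.6405)).
= √(26,727,000 / 7.5576) ≈ 1880.540.

Q* ≈ 1,881 rolls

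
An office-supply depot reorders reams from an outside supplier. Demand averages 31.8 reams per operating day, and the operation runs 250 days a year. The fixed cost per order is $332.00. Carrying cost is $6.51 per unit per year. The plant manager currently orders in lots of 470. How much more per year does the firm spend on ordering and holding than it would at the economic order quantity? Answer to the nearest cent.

Extra cost ≈ $1,283.43 per year

Annual demand D = 31.8 × 250 = 7,950.
EOQ = √(2DS/H) = √(2 × 7,950 × 332 / 6.51) ≈ 900.49.
Cost at Q* = (D/Q*)S + (Q*/2)H = √(2DSH) ≈ $5,862.17.
Cost at Q = 470: (7,950/470)×332 + (470/2)×6.51 = $5,615.74 + $1,529.85 = $7,145.59.
Excess = $7,145.59 − $5,862.17 = $1,283.43.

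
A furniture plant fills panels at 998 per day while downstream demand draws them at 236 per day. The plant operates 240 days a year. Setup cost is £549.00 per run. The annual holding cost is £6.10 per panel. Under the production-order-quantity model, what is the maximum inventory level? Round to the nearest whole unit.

Annual demand D = 236 × 240 = 56,640.
Production build-up factor (1 − d/p) = 1 − 236/998 = 0.7635.
Q* = √(2DS / (H(1 − d/p))) = √(2 × 56,640 × 549 / (6.1 × 0.7635)).
= √(62,190,720 / 4.6575) ≈ 3654.144.
Maximum inventory = Q*(1 − d/p) = 3654.144 × 0.7635 ≈ 2790.038.

I_max ≈ 2,790 panels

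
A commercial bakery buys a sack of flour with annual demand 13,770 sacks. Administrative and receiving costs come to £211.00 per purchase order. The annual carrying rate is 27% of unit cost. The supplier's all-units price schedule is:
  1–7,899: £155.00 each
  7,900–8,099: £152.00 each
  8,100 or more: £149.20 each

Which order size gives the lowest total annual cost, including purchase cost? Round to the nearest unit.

Holding cost per unit per year at price C is H = 0.27·C.
For each price level, check whether its EOQ is feasible; otherwise the best quantity at that price is the breakpoint.
EOQ at £155.00 = 372.6 (feasible in tier 1): TC = 13,770×£155.00 + (13,770/372.6)×211 + (372.6/2)×0.27×£155.00 = £2,149,944.48.
EOQ at £152.00 = 376.3 < 7900, so use break Q=7900: TC = 13,770×£152.00 + (13,770/7900.0)×211 + (7900.0/2)×0.27×£152.00 = £2,255,515.78.
EOQ at £149.20 = 379.8 < 8100, so use break Q=8100: TC = 13,770×£149.20 + (13,770/8100.0)×211 + (8100.0/2)×0.27×£149.20 = £2,217,992.90.
Lowest total cost is £2,149,944.48 at Q = 372.6.

Q* ≈ 373 sacks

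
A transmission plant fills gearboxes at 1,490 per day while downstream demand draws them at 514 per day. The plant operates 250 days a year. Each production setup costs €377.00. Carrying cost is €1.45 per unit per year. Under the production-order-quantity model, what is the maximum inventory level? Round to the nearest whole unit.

I_max ≈ 6,616 gearboxes

Annual demand D = 514 × 250 = 128,500.
Production build-up factor (1 − d/p) = 1 − 514/1,490 = 0.6550.
Q* = √(2DS / (H(1 − d/p))) = √(2 × 128,500 × 377 / (1.45 × 0.6550)).
= √(96,889,000 / 0.9498) ≈ 10100.002.
Maximum inventory = Q*(1 − d/p) = 10100.002 × 0.6550 ≈ 6615.840.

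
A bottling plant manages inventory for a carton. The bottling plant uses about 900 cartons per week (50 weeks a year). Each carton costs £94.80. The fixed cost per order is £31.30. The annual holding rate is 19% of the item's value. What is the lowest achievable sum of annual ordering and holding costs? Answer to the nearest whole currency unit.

Annual demand D = 900 × 50 = 45,000.
Holding cost H = 0.19 × £94.80 = £18.0120 per unit per year.
Q* = √(2DS/H) = √(2 × 45,000 × 31.3 / 18.012) ≈ 395.47.
At the optimum the two cost components are equal, so total cost = 2·(Q*/2)H = Q*·H.
Minimum total = √(2DSH) = √(2 × 45,000 × 31.3 × 18.012) ≈ 7123.188.

TC* ≈ £7,123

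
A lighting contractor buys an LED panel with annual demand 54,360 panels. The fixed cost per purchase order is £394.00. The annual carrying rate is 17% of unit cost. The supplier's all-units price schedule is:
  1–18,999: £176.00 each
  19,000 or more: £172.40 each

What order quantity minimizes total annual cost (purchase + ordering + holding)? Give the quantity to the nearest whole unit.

Q* ≈ 1,197 panels

Holding cost per unit per year at price C is H = 0.17·C.
For each price level, check whether its EOQ is feasible; otherwise the best quantity at that price is the breakpoint.
EOQ at £176.00 = 1196.5 (feasible in tier 1): TC = 54,360×£176.00 + (54,360/1196.5)×394 + (1196.5/2)×0.17×£176.00 = £9,603,160.05.
EOQ at £172.40 = 1209.0 < 19000, so use break Q=19000: TC = 54,360×£172.40 + (54,360/19000.0)×394 + (19000.0/2)×0.17×£172.40 = £9,651,217.25.
Lowest total cost is £9,603,160.05 at Q = 1196.5.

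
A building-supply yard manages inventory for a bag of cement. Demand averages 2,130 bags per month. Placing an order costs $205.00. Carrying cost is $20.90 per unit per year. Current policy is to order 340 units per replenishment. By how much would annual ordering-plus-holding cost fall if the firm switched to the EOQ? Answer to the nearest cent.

Annual demand D = 2,130 × 12 = 25,560.
EOQ = √(2DS/H) = √(2 × 25,560 × 205 / 20.9) ≈ 708.11.
Cost at Q* = (D/Q*)S + (Q*/2)H = √(2DSH) ≈ $14,799.45.
Cost at Q = 340: (25,560/340)×205 + (340/2)×20.9 = $15,411.18 + $3,553.00 = $18,964.18.
Excess = $18,964.18 − $14,799.45 = $4,164.73.

Extra cost ≈ $4,164.73 per year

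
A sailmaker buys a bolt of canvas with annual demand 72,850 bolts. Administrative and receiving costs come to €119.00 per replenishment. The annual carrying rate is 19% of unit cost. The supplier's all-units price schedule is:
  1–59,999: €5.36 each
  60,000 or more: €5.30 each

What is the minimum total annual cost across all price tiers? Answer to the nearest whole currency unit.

TC* ≈ €394,678

Holding cost per unit per year at price C is H = 0.19·C.
Evaluate total cost at each tier's feasible EOQ or, if the EOQ is below the tier, at the tier's minimum quantity.
EOQ at €5.36 = 4126.1 (feasible in tier 1): TC = 72,850×€5.36 + (72,850/4126.1)×119 + (4126.1/2)×0.19×€5.36 = €394,678.06.
EOQ at €5.30 = 4149.4 < 60000, so use break Q=60000: TC = 72,850×€5.30 + (72,850/60000.0)×119 + (60000.0/2)×0.19×€5.30 = €416,459.49.
Lowest total cost among the candidates is at Q = 4126.1.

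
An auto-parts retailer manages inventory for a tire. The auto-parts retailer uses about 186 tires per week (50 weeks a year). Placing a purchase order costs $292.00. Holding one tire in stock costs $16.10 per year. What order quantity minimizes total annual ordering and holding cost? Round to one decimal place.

Q* ≈ 580.8 tires

Annual demand D = 186 × 50 = 9,300.
EOQ = √(2DS / H) = √(2 × 9,300 × 292 / 16.1).
= √(5,431,200 / 16.1) = √337,341.6149 ≈ 580.811.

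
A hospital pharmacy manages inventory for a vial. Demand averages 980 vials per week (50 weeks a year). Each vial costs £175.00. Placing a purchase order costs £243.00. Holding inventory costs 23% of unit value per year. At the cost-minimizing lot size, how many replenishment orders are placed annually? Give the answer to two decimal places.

Annual demand D = 980 × 50 = 49,000.
Holding cost H = 0.23 × £175.00 = £40.2500 per unit per year.
EOQ = √(2DS/H) = √(2 × 49,000 × 243 / 40.25) ≈ 769.19.
Orders per year = D / Q* = 49,000 / 769.19 ≈ 63.703.

N ≈ 63.70 orders per year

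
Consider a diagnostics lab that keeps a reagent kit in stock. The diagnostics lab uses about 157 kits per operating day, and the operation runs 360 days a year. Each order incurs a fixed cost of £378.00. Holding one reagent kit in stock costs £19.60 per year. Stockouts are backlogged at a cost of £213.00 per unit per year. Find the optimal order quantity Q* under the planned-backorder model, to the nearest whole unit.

Q* ≈ 1,543 kits

Annual demand D = 157 × 360 = 56,520.
With planned backorders, Q* = √(2DS/H) · √((H+B)/B).
√(2DS/H) = √(2 × 56,520 × 378 / 19.6) = 1476.502.
√((H+B)/B) = √((19.6+213)/213) = 1.0450.
Q* ≈ 1542.940.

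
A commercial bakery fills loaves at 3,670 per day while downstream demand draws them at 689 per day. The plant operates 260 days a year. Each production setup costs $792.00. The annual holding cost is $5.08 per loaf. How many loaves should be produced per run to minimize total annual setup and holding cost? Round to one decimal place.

Q* ≈ 8,292.7 loaves

Annual demand D = 689 × 260 = 179,140.
Production build-up factor (1 − d/p) = 1 − 689/3,670 = 0.8123.
Q* = √(2DS / (H(1 − d/p))) = √(2 × 179,140 × 792 / (5.08 × 0.8123)).
= √(283,757,760 / 4.1263) ≈ 8292.664.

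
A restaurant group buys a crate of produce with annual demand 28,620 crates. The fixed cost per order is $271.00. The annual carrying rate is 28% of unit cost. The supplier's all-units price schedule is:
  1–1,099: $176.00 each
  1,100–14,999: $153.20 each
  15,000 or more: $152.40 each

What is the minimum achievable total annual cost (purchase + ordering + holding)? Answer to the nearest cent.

TC* ≈ $4,415,227.73

Holding cost per unit per year at price C is H = 0.28·C.
Evaluate total cost at each tier's feasible EOQ or, if the EOQ is below the tier, at the tier's minimum quantity.
EOQ at $176.00 = 561.0 (feasible in tier 1): TC = 28,620×$176.00 + (28,620/561.0)×271 + (561.0/2)×0.28×$176.00 = $5,064,768.39.
EOQ at $153.20 = 601.3 < 1100, so use break Q=1100: TC = 28,620×$153.20 + (28,620/1100.0)×271 + (1100.0/2)×0.28×$153.20 = $4,415,227.73.
EOQ at $152.40 = 602.9 < 15000, so use break Q=15000: TC = 28,620×$152.40 + (28,620/15000.0)×271 + (15000.0/2)×0.28×$152.40 = $4,682,245.07.
Lowest total cost among the candidates is at Q = 1100.0.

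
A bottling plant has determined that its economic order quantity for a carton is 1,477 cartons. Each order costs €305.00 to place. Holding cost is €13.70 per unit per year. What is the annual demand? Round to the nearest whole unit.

D ≈ 48,995 cartons per year

The basic EOQ model gives Q* = √(2DS/H); rearrange for the unknown.
From Q* = √(2DS/H): D = Q*²H / (2S) = 1,477² × 13.7 / (2 × 305) = 48994.996.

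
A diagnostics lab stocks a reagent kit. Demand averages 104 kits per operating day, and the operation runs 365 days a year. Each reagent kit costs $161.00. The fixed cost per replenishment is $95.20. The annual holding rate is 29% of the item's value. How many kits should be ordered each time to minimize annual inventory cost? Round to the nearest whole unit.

Q* ≈ 393 kits

Annual demand D = 104 × 365 = 37,960.
Holding cost H = 0.29 × $161.00 = $46.6900 per unit per year.
EOQ = √(2DS / H) = √(2 × 37,960 × 95.2 / 46.69).
= √(7,227,584 / 46.69) = √154,799.4003 ≈ 393.446.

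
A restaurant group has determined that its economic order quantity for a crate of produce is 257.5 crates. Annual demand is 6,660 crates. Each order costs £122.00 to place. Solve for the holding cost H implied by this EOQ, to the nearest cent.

H ≈ £24.51

Invert the EOQ relation Q*² = 2DS/H.
From Q* = √(2DS/H): H = 2DS / Q*² = 2 × 6,660 × 122 / 257.5² = 24.5081.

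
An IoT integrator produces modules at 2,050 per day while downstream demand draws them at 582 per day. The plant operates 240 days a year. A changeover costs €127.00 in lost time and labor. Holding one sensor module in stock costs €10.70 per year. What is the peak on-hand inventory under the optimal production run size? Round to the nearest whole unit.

I_max ≈ 1,541 modules

Annual demand D = 582 × 240 = 139,680.
Production build-up factor (1 − d/p) = 1 − 582/2,050 = 0.7161.
Q* = √(2DS / (H(1 − d/p))) = √(2 × 139,680 × 127 / (10.7 × 0.7161)).
= √(35,478,720 / 7.6622) ≈ 2151.820.
Maximum inventory = Q*(1 − d/p) = 2151.820 × 0.7161 ≈ 1540.913.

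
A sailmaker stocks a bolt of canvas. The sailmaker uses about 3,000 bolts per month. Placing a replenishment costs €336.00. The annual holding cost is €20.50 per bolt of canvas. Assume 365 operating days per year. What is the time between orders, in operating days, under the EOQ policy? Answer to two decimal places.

T ≈ 11.01 days

Annual demand D = 3,000 × 12 = 36,000.
The optimal lot size = √(2DS/H) = √(2 × 36,000 × 336 / 20.5) ≈ 1086.32.
Cycle time = Q*/D × 365 = 1086.32 / 36,000 × 365 ≈ 11.014 days.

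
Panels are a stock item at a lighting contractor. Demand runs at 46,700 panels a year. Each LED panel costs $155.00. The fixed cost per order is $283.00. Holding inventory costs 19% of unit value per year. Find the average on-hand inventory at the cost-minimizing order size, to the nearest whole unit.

Average inventory ≈ 474 panels

Holding cost H = 0.19 × $155.00 = $29.4500 per unit per year.
Q* = √(2DS/H) = √(2 × 46,700 × 283 / 29.45) ≈ 947.38.
Average inventory = Q*/2 ≈ 947.38 / 2 = 473.690.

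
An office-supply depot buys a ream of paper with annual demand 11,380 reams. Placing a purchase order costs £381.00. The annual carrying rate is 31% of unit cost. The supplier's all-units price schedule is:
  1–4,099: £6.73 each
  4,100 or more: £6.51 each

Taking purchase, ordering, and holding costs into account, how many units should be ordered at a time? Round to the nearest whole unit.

Holding cost per unit per year at price C is H = 0.31·C.
For each price level, check whether its EOQ is feasible; otherwise the best quantity at that price is the breakpoint.
EOQ at £6.73 = 2038.7 (feasible in tier 1): TC = 11,380×£6.73 + (11,380/2038.7)×381 + (2038.7/2)×0.31×£6.73 = £80,840.81.
EOQ at £6.51 = 2072.9 < 4100, so use break Q=4100: TC = 11,380×£6.51 + (11,380/4100.0)×381 + (4100.0/2)×0.31×£6.51 = £79,278.41.
Lowest total cost is £79,278.41 at Q = 4100.0.

Q* ≈ 4,100 reams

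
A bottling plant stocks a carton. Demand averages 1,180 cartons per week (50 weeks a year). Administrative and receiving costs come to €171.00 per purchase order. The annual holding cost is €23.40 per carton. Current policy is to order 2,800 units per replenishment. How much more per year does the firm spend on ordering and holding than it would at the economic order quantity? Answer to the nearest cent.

Extra cost ≈ €14,633.85 per year

Annual demand D = 1,180 × 50 = 59,000.
EOQ = √(2DS/H) = √(2 × 59,000 × 171 / 23.4) ≈ 928.61.
Cost at Q* = (D/Q*)S + (Q*/2)H = √(2DSH) ≈ €21,729.36.
Cost at Q = 2,800: (59,000/2,800)×171 + (2,800/2)×23.4 = €3,603.21 + €32,760.00 = €36,363.21.
Excess = €36,363.21 − €21,729.36 = €14,633.85.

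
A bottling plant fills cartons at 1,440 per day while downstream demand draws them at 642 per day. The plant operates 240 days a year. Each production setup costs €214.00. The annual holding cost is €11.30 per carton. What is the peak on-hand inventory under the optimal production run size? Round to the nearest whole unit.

I_max ≈ 1,798 cartons

Annual demand D = 642 × 240 = 154,080.
Production build-up factor (1 − d/p) = 1 − 642/1,440 = 0.5542.
Q* = √(2DS / (H(1 − d/p))) = √(2 × 154,080 × 214 / (11.3 × 0.5542)).
= √(65,946,240 / 6.2621) ≈ 3245.156.
Maximum inventory = Q*(1 − d/p) = 3245.156 × 0.5542 ≈ 1798.357.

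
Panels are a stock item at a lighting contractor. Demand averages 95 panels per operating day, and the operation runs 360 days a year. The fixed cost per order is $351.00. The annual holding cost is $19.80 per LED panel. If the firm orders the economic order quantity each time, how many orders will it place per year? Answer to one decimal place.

Annual demand D = 95 × 360 = 34,200.
Q* = √(2DS/H) = √(2 × 34,200 × 351 / 19.8) ≈ 1101.16.
Orders per year = D / Q* = 34,200 / 1101.16 ≈ 31.058.

N ≈ 31.1 orders per year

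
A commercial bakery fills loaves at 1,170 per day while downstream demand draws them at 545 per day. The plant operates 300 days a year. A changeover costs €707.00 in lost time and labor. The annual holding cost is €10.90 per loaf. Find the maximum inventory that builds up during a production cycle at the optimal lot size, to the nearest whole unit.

Annual demand D = 545 × 300 = 163,500.
Production build-up factor (1 − d/p) = 1 − 545/1,170 = 0.5342.
Q* = √(2DS / (H(1 − d/p))) = √(2 × 163,500 × 707 / (10.9 × 0.5342)).
= √(231,189,000 / 5.8226) ≈ 6301.200.
Maximum inventory = Q*(1 − d/p) = 6301.200 × 0.5342 ≈ 3366.026.

I_max ≈ 3,366 loaves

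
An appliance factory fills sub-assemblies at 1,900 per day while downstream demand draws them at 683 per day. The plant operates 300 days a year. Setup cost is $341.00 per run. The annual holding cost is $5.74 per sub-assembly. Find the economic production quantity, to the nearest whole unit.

Annual demand D = 683 × 300 = 204,900.
Production build-up factor (1 − d/p) = 1 − 683/1,900 = 0.6405.
Q* = √(2DS / (H(1 − d/p))) = √(2 × 204,900 × 341 / (5.74 × 0.6405)).
= √(139,741,800 / 3.6766) ≈ 6165.080.

Q* ≈ 6,165 sub-assemblies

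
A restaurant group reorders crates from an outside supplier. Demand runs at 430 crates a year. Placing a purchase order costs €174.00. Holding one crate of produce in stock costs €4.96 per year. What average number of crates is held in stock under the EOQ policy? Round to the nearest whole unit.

Average inventory ≈ 87 crates

The optimal lot size = √(2DS/H) = √(2 × 430 × 174 / 4.96) ≈ 173.69.
Average inventory = Q*/2 ≈ 173.69 / 2 = 86.847.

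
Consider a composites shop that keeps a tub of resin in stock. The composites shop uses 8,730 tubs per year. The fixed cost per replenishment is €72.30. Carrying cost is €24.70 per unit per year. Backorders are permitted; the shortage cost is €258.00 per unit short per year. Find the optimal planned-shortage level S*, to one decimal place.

S* ≈ 20.7 tubs

With planned backorders, Q* = √(2DS/H) · √((H+B)/B).
√(2DS/H) = √(2 × 8,730 × 72.3 / 24.7) = 226.070.
√((H+B)/B) = √((24.7+258)/258) = 1.0468.
Q* ≈ 236.644.
S* = Q* · H/(H+B) = 236.644 × 24.7/282.7 ≈ 20.676.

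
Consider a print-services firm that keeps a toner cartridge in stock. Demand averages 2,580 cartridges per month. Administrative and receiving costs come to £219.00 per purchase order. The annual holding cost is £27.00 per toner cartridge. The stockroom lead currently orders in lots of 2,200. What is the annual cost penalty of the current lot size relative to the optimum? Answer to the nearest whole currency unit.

Annual demand D = 2,580 × 12 = 30,960.
EOQ = √(2DS/H) = √(2 × 30,960 × 219 / 27) ≈ 708.69.
Cost at Q* = (D/Q*)S + (Q*/2)H = √(2DSH) ≈ £19,134.60.
Cost at Q = 2,200: (30,960/2,200)×219 + (2,200/2)×27 = £3,081.93 + £29,700.00 = £32,781.93.
Excess = £32,781.93 − £19,134.60 = £13,647.33.

Extra cost ≈ £13,647 per year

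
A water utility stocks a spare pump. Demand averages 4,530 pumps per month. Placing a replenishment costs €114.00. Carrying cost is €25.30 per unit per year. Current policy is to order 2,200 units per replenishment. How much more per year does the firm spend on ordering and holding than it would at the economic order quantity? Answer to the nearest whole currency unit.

Annual demand D = 4,530 × 12 = 54,360.
EOQ = √(2DS/H) = √(2 × 54,360 × 114 / 25.3) ≈ 699.92.
Cost at Q* = (D/Q*)S + (Q*/2)H = √(2DSH) ≈ €17,707.91.
Cost at Q = 2,200: (54,360/2,200)×114 + (2,200/2)×25.3 = €2,816.84 + €27,830.00 = €30,646.84.
Excess = €30,646.84 − €17,707.91 = €12,938.92.

Extra cost ≈ €12,939 per year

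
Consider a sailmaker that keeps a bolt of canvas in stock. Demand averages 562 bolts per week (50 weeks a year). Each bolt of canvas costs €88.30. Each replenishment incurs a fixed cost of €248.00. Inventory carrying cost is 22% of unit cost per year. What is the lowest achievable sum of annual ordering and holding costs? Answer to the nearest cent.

TC* ≈ €16,454.54

Annual demand D = 562 × 50 = 28,100.
Holding cost H = 0.22 × €88.30 = €19.4260 per unit per year.
Q* = √(2DS/H) = √(2 × 28,100 × 248 / 19.426) ≈ 847.04.
At the optimum the two cost components are equal, so total cost = 2·(Q*/2)H = Q*·H.
Minimum total = √(2DSH) = √(2 × 28,100 × 248 × 19.426) ≈ 16454.538.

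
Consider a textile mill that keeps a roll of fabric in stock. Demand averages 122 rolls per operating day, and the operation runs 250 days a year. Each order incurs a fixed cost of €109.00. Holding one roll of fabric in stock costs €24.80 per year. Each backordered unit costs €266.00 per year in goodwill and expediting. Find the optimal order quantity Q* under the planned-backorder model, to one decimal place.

Annual demand D = 122 × 250 = 30,500.
With planned backorders, Q* = √(2DS/H) · √((H+B)/B).
√(2DS/H) = √(2 × 30,500 × 109 / 24.8) = 517.788.
√((H+B)/B) = √((24.8+266)/266) = 1.0456.
Q* ≈ 541.388.

Q* ≈ 541.4 rolls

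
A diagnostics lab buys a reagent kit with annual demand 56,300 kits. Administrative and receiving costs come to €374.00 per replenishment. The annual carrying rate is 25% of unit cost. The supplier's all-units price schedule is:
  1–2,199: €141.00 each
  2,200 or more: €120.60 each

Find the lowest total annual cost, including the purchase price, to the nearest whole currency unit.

TC* ≈ €6,832,516

Holding cost per unit per year at price C is H = 0.25·C.
For each price level, check whether its EOQ is feasible; otherwise the best quantity at that price is the breakpoint.
EOQ at €141.00 = 1093.0 (feasible in tier 1): TC = 56,300×€141.00 + (56,300/1093.0)×374 + (1093.0/2)×0.25×€141.00 = €7,976,828.72.
EOQ at €120.60 = 1181.8 < 2200, so use break Q=2200: TC = 56,300×€120.60 + (56,300/2200.0)×374 + (2200.0/2)×0.25×€120.60 = €6,832,516.00.
Lowest total cost among the candidates is at Q = 2200.0.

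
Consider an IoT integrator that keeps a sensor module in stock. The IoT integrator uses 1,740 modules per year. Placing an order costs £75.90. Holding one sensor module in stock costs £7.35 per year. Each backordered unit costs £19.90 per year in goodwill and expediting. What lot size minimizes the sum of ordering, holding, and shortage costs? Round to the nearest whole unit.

With planned backorders, Q* = √(2DS/H) · √((H+B)/B).
√(2DS/H) = √(2 × 1,740 × 75.9 / 7.35) = 189.569.
√((H+B)/B) = √((7.35+19.9)/19.9) = 1.1702.
Q* ≈ 221.832.

Q* ≈ 222 modules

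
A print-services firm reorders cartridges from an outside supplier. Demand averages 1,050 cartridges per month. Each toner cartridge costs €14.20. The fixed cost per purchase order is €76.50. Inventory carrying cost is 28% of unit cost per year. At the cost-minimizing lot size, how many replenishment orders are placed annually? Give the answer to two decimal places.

N ≈ 18.10 orders per year

Annual demand D = 1,050 × 12 = 12,600.
Holding cost H = 0.28 × €14.20 = €3.9760 per unit per year.
EOQ = √(2DS/H) = √(2 × 12,600 × 76.5 / 3.976) ≈ 696.32.
Orders per year = D / Q* = 12,600 / 696.32 ≈ 18.095.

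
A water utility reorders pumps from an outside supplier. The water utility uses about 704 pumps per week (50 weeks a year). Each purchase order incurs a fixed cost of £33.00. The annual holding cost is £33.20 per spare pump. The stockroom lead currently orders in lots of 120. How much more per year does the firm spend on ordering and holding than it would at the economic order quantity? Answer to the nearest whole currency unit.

Extra cost ≈ £2,890 per year

Annual demand D = 704 × 50 = 35,200.
EOQ = √(2DS/H) = √(2 × 35,200 × 33 / 33.2) ≈ 264.53.
Cost at Q* = (D/Q*)S + (Q*/2)H = √(2DSH) ≈ £8,782.38.
Cost at Q = 120: (35,200/120)×33 + (120/2)×33.2 = £9,680.00 + £1,992.00 = £11,672.00.
Excess = £11,672.00 − £8,782.38 = £2,889.62.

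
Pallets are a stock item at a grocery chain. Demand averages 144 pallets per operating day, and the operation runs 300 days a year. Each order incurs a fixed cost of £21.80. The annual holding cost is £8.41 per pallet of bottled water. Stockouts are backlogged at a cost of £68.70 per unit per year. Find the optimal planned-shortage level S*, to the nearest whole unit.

S* ≈ 55 pallets

Annual demand D = 144 × 300 = 43,200.
With planned backorders, Q* = √(2DS/H) · √((H+B)/B).
√(2DS/H) = √(2 × 43,200 × 21.8 / 8.41) = 473.246.
√((H+B)/B) = √((8.41+68.7)/68.7) = 1.0594.
Q* ≈ 501.377.
S* = Q* · H/(H+B) = 501.377 × 8.41/77.11 ≈ 54.683.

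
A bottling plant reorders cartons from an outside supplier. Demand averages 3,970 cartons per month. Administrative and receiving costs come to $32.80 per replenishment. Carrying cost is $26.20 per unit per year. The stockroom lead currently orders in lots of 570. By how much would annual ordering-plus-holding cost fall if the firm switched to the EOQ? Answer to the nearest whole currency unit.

Extra cost ≈ $1,160 per year

Annual demand D = 3,970 × 12 = 47,640.
EOQ = √(2DS/H) = √(2 × 47,640 × 32.8 / 26.2) ≈ 345.37.
Cost at Q* = (D/Q*)S + (Q*/2)H = √(2DSH) ≈ $9,048.75.
Cost at Q = 570: (47,640/570)×32.8 + (570/2)×26.2 = $2,741.39 + $7,467.00 = $10,208.39.
Excess = $10,208.39 − $9,048.75 = $1,159.64.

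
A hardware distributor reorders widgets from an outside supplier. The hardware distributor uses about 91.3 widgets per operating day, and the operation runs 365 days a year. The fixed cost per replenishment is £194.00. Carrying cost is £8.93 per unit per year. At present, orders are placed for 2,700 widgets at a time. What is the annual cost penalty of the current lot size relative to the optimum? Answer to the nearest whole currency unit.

Annual demand D = 91.3 × 365 = 33,324.5.
EOQ = √(2DS/H) = √(2 × 33,324.5 × 194 / 8.93) ≈ 1203.29.
Cost at Q* = (D/Q*)S + (Q*/2)H = √(2DSH) ≈ £10,745.42.
Cost at Q = 2,700: (33,324.5/2,700)×194 + (2,700/2)×8.93 = £2,394.43 + £12,055.50 = £14,449.93.
Excess = £14,449.93 − £10,745.42 = £3,704.51.

Extra cost ≈ £3,705 per year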